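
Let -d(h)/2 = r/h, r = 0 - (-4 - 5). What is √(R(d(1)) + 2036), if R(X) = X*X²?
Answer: 2*I*√949 ≈ 61.612*I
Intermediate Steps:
r = 9 (r = 0 - 1*(-9) = 0 + 9 = 9)
d(h) = -18/h
R(X) = X³
√(R(d(1)) + 2036) = √((-18/1)³ + 2036) = √((-18*1)³ + 2036) = √((-18)³ + 2036) = √(-5832 + 2036) = √(-3796) = 2*I*√949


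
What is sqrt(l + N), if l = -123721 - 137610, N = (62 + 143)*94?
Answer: I*sqrt(242061) ≈ 492.0*I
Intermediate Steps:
N = 19270 (N = 205*94 = 19270)
l = -261331
sqrt(l + N) = sqrt(-261331 + 19270) = sqrt(-242061) = I*sqrt(242061)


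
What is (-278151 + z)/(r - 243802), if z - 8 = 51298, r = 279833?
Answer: -226845/36031 ≈ -6.2958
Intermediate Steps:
z = 51306 (z = 8 + 51298 = 51306)
(-278151 + z)/(r - 243802) = (-278151 + 51306)/(279833 - 243802) = -226845/36031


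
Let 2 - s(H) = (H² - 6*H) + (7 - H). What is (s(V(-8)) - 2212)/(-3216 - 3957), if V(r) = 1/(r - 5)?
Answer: 374765/1212237 ≈ 0.30915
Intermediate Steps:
V(r) = 1/(-5 + r)
s(H) = -5 - H² + 7*H (s(H) = 2 - ((H² - 6*H) + (7 - H)) = 2 - (7 + H² - 7*H) = 2 + (-7 - H² + 7*H) = -5 - H² + 7*H)
(s(V(-8)) - 2212)/(-3216 - 3957) = ((-5 - (1/(-5 - 8))² + 7/(-5 - 8)) - 2212)/(-3216 - 3957) = ((-5 - (1/(-13))² + 7/(-13)) - 2212)/(-7173) = ((-5 - (-1/13)² + 7*(-1/13)) - 2212)*(-1/7173) = ((-5 - 1*1/169 - 7/13) - 2212)*(-1/7173) = ((-5 - 1/169 - 7/13) - 2212)*(-1/7173) = (-937/169 - 2212)*(-1/7173) = -374765/169*(-1/7173) = 374765/1212237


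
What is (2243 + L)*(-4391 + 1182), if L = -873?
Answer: -4396330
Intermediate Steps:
(2243 + L)*(-4391 + 1182) = (2243 - 873)*(-4391 + 1182) = 1370*(-3209) = -4396330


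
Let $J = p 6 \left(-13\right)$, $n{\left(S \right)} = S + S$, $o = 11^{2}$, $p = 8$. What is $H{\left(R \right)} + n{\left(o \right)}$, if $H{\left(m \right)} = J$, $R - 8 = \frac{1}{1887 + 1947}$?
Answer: $-382$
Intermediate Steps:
$o = 121$
$n{\left(S \right)} = 2 S$
$J = -624$ ($J = 8 \cdot 6 \left(-13\right) = 48 \left(-13\right) = -624$)
$R = \frac{30673}{3834}$ ($R = 8 + \frac{1}{1887 + 1947} = 8 + \frac{1}{3834} = \frac{30673}{3834} \approx 8.0003$)
$H{\left(m \right)} = -624$
$H{\left(R \right)} + n{\left(o \right)} = -624 + 2 \cdot 121 = -624 + 242 = -382$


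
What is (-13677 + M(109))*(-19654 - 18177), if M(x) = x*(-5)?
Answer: 538032482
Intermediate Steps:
M(x) = -5*x
(-13677 + M(109))*(-19654 - 18177) = (-13677 - 5*109)*(-19654 - 18177) = (-13677 - 545)*(-37831) = -14222*(-37831) = 538032482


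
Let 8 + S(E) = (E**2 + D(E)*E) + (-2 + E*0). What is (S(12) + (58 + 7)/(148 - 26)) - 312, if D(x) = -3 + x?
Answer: -8475/122 ≈ -69.467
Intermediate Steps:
S(E) = -10 + E**2 + E*(-3 + E) (S(E) = -8 + ((E**2 + (-3 + E)*E) + (-2 + E*0)) = -8 + ((E**2 + E*(-3 + E)) + (-2 + 0)) = -8 + ((E**2 + E*(-3 + E)) - 2) = -8 + (-2 + E**2 + E*(-3 + E)) = -10 + E**2 + E*(-3 + E))
(S(12) + (58 + 7)/(148 - 26)) - 312 = ((-10 + 12**2 + 12*(-3 + 12)) + (58 + 7)/(148 - 26)) - 312 = ((-10 + 144 + 12*9) + 65/122) - 312 = ((-10 + 144 + 108) + 65*(1/122)) - 312 = (242 + 65/122) - 312 = 29589/122 - 312 = -8475/122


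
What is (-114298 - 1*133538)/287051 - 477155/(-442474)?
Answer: 27306833641/127012604174 ≈ 0.21499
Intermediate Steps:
(-114298 - 1*133538)/287051 - 477155/(-442474) = (-114298 - 133538)*(1/287051) - 477155*(-1/442474) = -247836*1/287051 + 477155/442474 = -247836/287051 + 477155/442474 = 27306833641/127012604174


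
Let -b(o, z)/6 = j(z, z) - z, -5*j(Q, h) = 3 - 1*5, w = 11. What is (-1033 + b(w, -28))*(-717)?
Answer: 4314189/5 ≈ 8.6284e+5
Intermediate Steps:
j(Q, h) = ⅖ (j(Q, h) = -(3 - 1*5)/5 = -(3 - 5)/5 = -⅕*(-2) = ⅖)
b(o, z) = -12/5 + 6*z (b(o, z) = -6*(⅖ - z) = -12/5 + 6*z)
(-1033 + b(w, -28))*(-717) = (-1033 + (-12/5 + 6*(-28)))*(-717) = (-1033 + (-12/5 - 168))*(-717) = (-1033 - 852/5)*(-717) = -6017/5*(-717) = 4314189/5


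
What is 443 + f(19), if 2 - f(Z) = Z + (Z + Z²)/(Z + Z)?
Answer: 416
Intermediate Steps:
f(Z) = 2 - Z - (Z + Z²)/(2*Z) (f(Z) = 2 - (Z + (Z + Z²)/(Z + Z)) = 2 - (Z + (Z + Z²)/((2*Z))) = 2 - (Z + (Z + Z²)*(1/(2*Z))) = 2 - (Z + (Z + Z²)/(2*Z)) = 2 + (-Z - (Z + Z²)/(2*Z)) = 2 - Z - (Z + Z²)/(2*Z))
443 + f(19) = 443 + (3/2 - 3/2*19) = 443 + (3/2 - 57/2) = 443 - 27 = 416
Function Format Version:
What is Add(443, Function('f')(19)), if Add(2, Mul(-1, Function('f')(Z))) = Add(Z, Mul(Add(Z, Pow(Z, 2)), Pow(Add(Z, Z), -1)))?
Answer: 416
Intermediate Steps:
Function('f')(Z) = Add(2, Mul(-1, Z), Mul(Rational(-1, 2), Pow(Z, -1), Add(Z, Pow(Z, 2)))) (Function('f')(Z) = Add(2, Mul(-1, Add(Z, Mul(Add(Z, Pow(Z, 2)), Pow(Add(Z, Z), -1))))) = Add(2, Mul(-1, Add(Z, Mul(Add(Z, Pow(Z, 2)), Pow(Mul(2, Z), -1))))) = Add(2, Mul(-1, Add(Z, Mul(Add(Z, Pow(Z, 2)), Mul(Rational(1, 2), Pow(Z, -1)))))) = Add(2, Mul(-1, Add(Z, Mul(Rational(1, 2), Pow(Z, -1), Add(Z, Pow(Z, 2)))))) = Add(2, Add(Mul(-1, Z), Mul(Rational(-1, 2), Pow(Z, -1), Add(Z, Pow(Z, 2))))) = Add(2, Mul(-1, Z), Mul(Rational(-1, 2), Pow(Z, -1), Add(Z, Pow(Z, 2)))))
Add(443, Function('f')(19)) = Add(443, Add(Rational(3, 2), Mul(Rational(-3, 2), 19))) = Add(443, Add(Rational(3, 2), Rational(-57, 2))) = Add(443, -27) = 416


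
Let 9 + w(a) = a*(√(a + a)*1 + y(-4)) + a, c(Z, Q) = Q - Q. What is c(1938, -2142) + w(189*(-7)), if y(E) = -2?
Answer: 1314 - 27783*I*√6 ≈ 1314.0 - 68054.0*I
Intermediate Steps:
c(Z, Q) = 0
w(a) = -9 + a + a*(-2 + √2*√a) (w(a) = -9 + (a*(√(a + a)*1 - 2) + a) = -9 + (a*(√(2*a)*1 - 2) + a) = -9 + (a*((√2*√a)*1 - 2) + a) = -9 + (a*(√2*√a - 2) + a) = -9 + (a*(-2 + √2*√a) + a) = -9 + (a + a*(-2 + √2*√a)) = -9 + a + a*(-2 + √2*√a))
c(1938, -2142) + w(189*(-7)) = 0 + (-9 - 189*(-7) + √2*(189*(-7))^(3/2)) = 0 + (-9 - 1*(-1323) + √2*(-1323)^(3/2)) = 0 + (-9 + 1323 + √2*(-27783*I*√3)) = 0 + (-9 + 1323 - 27783*I*√6) = 0 + (1314 - 27783*I*√6) = 1314 - 27783*I*√6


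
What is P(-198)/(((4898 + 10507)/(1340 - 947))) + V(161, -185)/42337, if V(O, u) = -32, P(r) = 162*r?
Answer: -177898375492/217400495 ≈ -818.30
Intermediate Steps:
P(-198)/(((4898 + 10507)/(1340 - 947))) + V(161, -185)/42337 = (162*(-198))/(((4898 + 10507)/(1340 - 947))) - 32/42337 = -32076/(15405/393) - 32*1/42337 = -32076/(15405*(1/393)) - 32/42337 = -32076/5135/131 - 32/42337 = -32076*131/5135 - 32/42337 = -4201956/5135 - 32/42337 = -177898375492/217400495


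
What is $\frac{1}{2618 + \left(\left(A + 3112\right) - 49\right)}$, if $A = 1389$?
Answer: $\frac{1}{7070} \approx 0.00014144$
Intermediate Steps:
$\frac{1}{2618 + \left(\left(A + 3112\right) - 49\right)} = \frac{1}{2618 + \left(\left(1389 + 3112\right) - 49\right)} = \frac{1}{2618 + \left(4501 - 49\right)} = \frac{1}{2618 + 4452} = \frac{1}{7070}$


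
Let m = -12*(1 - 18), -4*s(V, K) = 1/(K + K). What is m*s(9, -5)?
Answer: 51/10 ≈ 5.1000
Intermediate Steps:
s(V, K) = -1/(8*K) (s(V, K) = -1/(4*(K + K)) = -1/(2*K)/4 = -1/(8*K))
m = 204 (m = -12*(-17) = 204)
m*s(9, -5) = 204*(-1/8/(-5)) = 204*(-1/8*(-1/5)) = 204*(1/40) = 51/10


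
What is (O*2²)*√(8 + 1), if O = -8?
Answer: -96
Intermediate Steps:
(O*2²)*√(8 + 1) = (-8*2²)*√(8 + 1) = (-8*4)*√9 = -32*3 = -96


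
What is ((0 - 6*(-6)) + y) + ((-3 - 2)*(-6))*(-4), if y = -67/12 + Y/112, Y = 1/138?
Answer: -461533/5152 ≈ -89.583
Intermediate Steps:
Y = 1/138 ≈ 0.0072464
y = -28765/5152 (y = -67/12 + (1/138)/112 = -67*1/12 + (1/138)*(1/112) = -67/12 + 1/15456 = -28765/5152 ≈ -5.5833)
((0 - 6*(-6)) + y) + ((-3 - 2)*(-6))*(-4) = ((0 - 6*(-6)) - 28765/5152) + ((-3 - 2)*(-6))*(-4) = ((0 + 36) - 28765/5152) - 5*(-6)*(-4) = (36 - 28765/5152) + 30*(-4) = 156707/5152 - 120 = -461533/5152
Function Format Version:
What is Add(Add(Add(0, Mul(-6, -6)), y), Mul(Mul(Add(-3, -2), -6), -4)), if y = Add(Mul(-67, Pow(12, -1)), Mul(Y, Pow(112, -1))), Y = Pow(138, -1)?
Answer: Rational(-461533, 5152) ≈ -89.583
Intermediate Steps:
Y = Rational(1, 138) ≈ 0.0072464
y = Rational(-28765, 5152) (y = Add(Mul(-67, Pow(12, -1)), Mul(Rational(1, 138), Pow(112, -1))) = Add(Mul(-67, Rational(1, 12)), Mul(Rational(1, 138), Rational(1, 112))) = Add(Rational(-67, 12), Rational(1, 15456)) = Rational(-28765, 5152) ≈ -5.5833)
Add(Add(Add(0, Mul(-6, -6)), y), Mul(Mul(Add(-3, -2), -6), -4)) = Add(Add(Add(0, Mul(-6, -6)), Rational(-28765, 5152)), Mul(Mul(Add(-3, -2), -6), -4)) = Add(Add(Add(0, 36), Rational(-28765, 5152)), Mul(Mul(-5, -6), -4)) = Add(Add(36, Rational(-28765, 5152)), Mul(30, -4)) = Add(Rational(156707, 5152), -120) = Rational(-461533, 5152)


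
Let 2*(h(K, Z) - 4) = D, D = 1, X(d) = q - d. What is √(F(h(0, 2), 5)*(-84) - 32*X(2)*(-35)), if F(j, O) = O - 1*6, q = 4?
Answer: 2*√581 ≈ 48.208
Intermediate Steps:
X(d) = 4 - d
h(K, Z) = 9/2 (h(K, Z) = 4 + (½)*1 = 4 + ½ = 9/2)
F(j, O) = -6 + O (F(j, O) = O - 6 = -6 + O)
√(F(h(0, 2), 5)*(-84) - 32*X(2)*(-35)) = √((-6 + 5)*(-84) - 32*(4 - 1*2)*(-35)) = √(-1*(-84) - 32*(4 - 2)*(-35)) = √(84 - 32*2*(-35)) = √(84 - 64*(-35)) = √(84 + 2240) = √2324 = 2*√581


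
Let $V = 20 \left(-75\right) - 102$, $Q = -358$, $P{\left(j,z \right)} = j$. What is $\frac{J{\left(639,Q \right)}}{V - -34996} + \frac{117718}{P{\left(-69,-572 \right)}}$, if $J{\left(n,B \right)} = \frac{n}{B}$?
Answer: $- \frac{1407324855427}{824898588} \approx -1706.1$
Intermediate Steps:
$V = -1602$ ($V = -1500 - 102 = -1602$)
$\frac{J{\left(639,Q \right)}}{V - -34996} + \frac{117718}{P{\left(-69,-572 \right)}} = \frac{639 \frac{1}{-358}}{-1602 - -34996} + \frac{117718}{-69} = \frac{639 \left(- \frac{1}{358}\right)}{-1602 + 34996} + 117718 \left(- \frac{1}{69}\right) = - \frac{639}{358 \cdot 33394} - \frac{117718}{69} = \left(- \frac{639}{358}\right) \frac{1}{33394} - \frac{117718}{69} = - \frac{639}{11955052} - \frac{117718}{69} = - \frac{1407324855427}{824898588}$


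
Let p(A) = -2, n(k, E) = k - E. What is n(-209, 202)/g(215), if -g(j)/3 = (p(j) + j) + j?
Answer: 137/428 ≈ 0.32009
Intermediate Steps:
g(j) = 6 - 6*j (g(j) = -3*((-2 + j) + j) = -3*(-2 + 2*j) = 6 - 6*j)
n(-209, 202)/g(215) = (-209 - 1*202)/(6 - 6*215) = (-209 - 202)/(6 - 1290) = -411/(-1284) = -411*(-1/1284) = 137/428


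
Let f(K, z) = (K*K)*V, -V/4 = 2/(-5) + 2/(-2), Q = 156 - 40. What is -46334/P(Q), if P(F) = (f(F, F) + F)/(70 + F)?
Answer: -10772655/94337 ≈ -114.19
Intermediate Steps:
Q = 116
V = 28/5 (V = -4*(2/(-5) + 2/(-2)) = -4*(2*(-1/5) + 2*(-1/2)) = -4*(-2/5 - 1) = -4*(-7/5) = 28/5 ≈ 5.6000)
f(K, z) = 28*K**2/5 (f(K, z) = (K*K)*(28/5) = K**2*(28/5) = 28*K**2/5)
P(F) = (F + 28*F**2/5)/(70 + F) (P(F) = (28*F**2/5 + F)/(70 + F) = (F + 28*F**2/5)/(70 + F))
-46334/P(Q) = -46334*5*(70 + 116)/(116*(5 + 28*116)) = -46334*465/(58*(5 + 3248)) = -46334/((1/5)*116*(1/186)*3253) = -46334/188674/465 = -46334*465/188674 = -10772655/94337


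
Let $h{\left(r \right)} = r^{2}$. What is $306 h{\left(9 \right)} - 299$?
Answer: $24487$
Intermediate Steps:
$306 h{\left(9 \right)} - 299 = 306 \cdot 9^{2} - 299 = 306 \cdot 81 - 299 = 24786 - 299 = 24487$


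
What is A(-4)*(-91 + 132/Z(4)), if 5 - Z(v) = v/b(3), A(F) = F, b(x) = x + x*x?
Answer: 1756/7 ≈ 250.86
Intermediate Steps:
b(x) = x + x²
Z(v) = 5 - v/12 (Z(v) = 5 - v/(3*(1 + 3)) = 5 - v/(3*4) = 5 - v/12)
A(-4)*(-91 + 132/Z(4)) = -4*(-91 + 132/(5 - 1/12*4)) = -4*(-91 + 132/(5 - ⅓)) = -4*(-91 + 132/(14/3)) = -4*(-91 + 132*(3/14)) = -4*(-91 + 198/7) = -4*(-439/7) = 1756/7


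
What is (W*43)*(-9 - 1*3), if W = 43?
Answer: -22188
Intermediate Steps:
(W*43)*(-9 - 1*3) = (43*43)*(-9 - 1*3) = 1849*(-9 - 3) = 1849*(-12) = -22188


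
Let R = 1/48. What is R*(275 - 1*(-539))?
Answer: 407/24 ≈ 16.958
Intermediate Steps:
R = 1/48 ≈ 0.020833
R*(275 - 1*(-539)) = (275 - 1*(-539))/48 = (275 + 539)/48 = (1/48)*814 = 407/24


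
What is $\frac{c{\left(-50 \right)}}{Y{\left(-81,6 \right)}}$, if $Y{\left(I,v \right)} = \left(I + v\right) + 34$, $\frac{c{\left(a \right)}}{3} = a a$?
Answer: $- \frac{7500}{41} \approx -182.93$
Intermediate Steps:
$c{\left(a \right)} = 3 a^{2}$ ($c{\left(a \right)} = 3 a a = 3 a^{2}$)
$Y{\left(I,v \right)} = 34 + I + v$
$\frac{c{\left(-50 \right)}}{Y{\left(-81,6 \right)}} = \frac{3 \left(-50\right)^{2}}{34 - 81 + 6} = \frac{3 \cdot 2500}{-41} = 7500 \left(- \frac{1}{41}\right) = - \frac{7500}{41}$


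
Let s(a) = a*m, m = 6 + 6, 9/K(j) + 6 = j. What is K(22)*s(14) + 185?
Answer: 559/2 ≈ 279.50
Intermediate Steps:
K(j) = 9/(-6 + j)
m = 12
s(a) = 12*a (s(a) = a*12 = 12*a)
K(22)*s(14) + 185 = (9/(-6 + 22))*(12*14) + 185 = (9/16)*168 + 185 = 189/2 + 185 = 559/2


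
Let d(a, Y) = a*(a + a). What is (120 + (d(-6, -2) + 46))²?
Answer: 56644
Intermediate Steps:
d(a, Y) = 2*a² (d(a, Y) = a*(2*a) = 2*a²)
(120 + (d(-6, -2) + 46))² = (120 + (2*(-6)² + 46))² = (120 + (2*36 + 46))² = (120 + (72 + 46))² = (120 + 118)² = 238² = 56644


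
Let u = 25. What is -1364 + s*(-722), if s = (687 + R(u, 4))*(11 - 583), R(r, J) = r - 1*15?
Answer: 287848484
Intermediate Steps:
R(r, J) = -15 + r (R(r, J) = r - 15 = -15 + r)
s = -398684 (s = (687 + (-15 + 25))*(11 - 583) = (687 + 10)*(-572) = 697*(-572) = -398684)
-1364 + s*(-722) = -1364 - 398684*(-722) = -1364 + 287849848 = 287848484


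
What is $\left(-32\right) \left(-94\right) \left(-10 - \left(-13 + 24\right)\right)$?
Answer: $-63168$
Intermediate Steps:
$\left(-32\right) \left(-94\right) \left(-10 - \left(-13 + 24\right)\right) = 3008 \left(-10 - 11\right) = 3008 \left(-21\right) = -63168$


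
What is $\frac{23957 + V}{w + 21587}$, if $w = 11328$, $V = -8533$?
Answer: $\frac{15424}{32915} \approx 0.4686$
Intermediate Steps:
$\frac{23957 + V}{w + 21587} = \frac{23957 - 8533}{11328 + 21587} = \frac{15424}{32915}$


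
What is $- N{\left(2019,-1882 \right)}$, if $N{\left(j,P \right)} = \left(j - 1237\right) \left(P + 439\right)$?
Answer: $1128426$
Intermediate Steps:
$N{\left(j,P \right)} = \left(-1237 + j\right) \left(439 + P\right)$
$- N{\left(2019,-1882 \right)} = - (-543043 - -2328034 + 439 \cdot 2019 - 3799758) = - (-543043 + 2328034 + 886341 - 3799758) = \left(-1\right) \left(-1128426\right) = 1128426$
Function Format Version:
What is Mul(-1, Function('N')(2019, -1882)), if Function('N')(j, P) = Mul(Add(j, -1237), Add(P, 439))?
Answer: 1128426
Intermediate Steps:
Function('N')(j, P) = Mul(Add(-1237, j), Add(439, P))
Mul(-1, Function('N')(2019, -1882)) = Mul(-1, Add(-543043, Mul(-1237, -1882), Mul(439, 2019), Mul(-1882, 2019))) = Mul(-1, Add(-543043, 2328034, 886341, -3799758)) = Mul(-1, -1128426) = 1128426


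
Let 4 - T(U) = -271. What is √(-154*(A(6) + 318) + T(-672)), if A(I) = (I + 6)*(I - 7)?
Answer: I*√46849 ≈ 216.45*I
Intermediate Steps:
T(U) = 275 (T(U) = 4 - 1*(-271) = 4 + 271 = 275)
A(I) = (-7 + I)*(6 + I) (A(I) = (6 + I)*(-7 + I) = (-7 + I)*(6 + I))
√(-154*(A(6) + 318) + T(-672)) = √(-154*((-42 + 6² - 1*6) + 318) + 275) = √(-154*((-42 + 36 - 6) + 318) + 275) = √(-154*(-12 + 318) + 275) = √(-154*306 + 275) = √(-47124 + 275) = √(-46849) = I*√46849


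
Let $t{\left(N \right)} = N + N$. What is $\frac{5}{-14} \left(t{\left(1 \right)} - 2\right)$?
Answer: $0$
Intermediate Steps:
$t{\left(N \right)} = 2 N$
$\frac{5}{-14} \left(t{\left(1 \right)} - 2\right) = \frac{5}{-14} \left(2 \cdot 1 - 2\right) = 5 \left(- \frac{1}{14}\right) \left(2 - 2\right) = \left(- \frac{5}{14}\right) 0 = 0$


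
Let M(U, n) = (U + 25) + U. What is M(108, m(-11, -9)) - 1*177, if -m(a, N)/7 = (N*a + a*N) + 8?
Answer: 64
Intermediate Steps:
m(a, N) = -56 - 14*N*a (m(a, N) = -7*((N*a + a*N) + 8) = -7*((N*a + N*a) + 8) = -7*(2*N*a + 8) = -7*(8 + 2*N*a) = -56 - 14*N*a)
M(U, n) = 25 + 2*U (M(U, n) = (25 + U) + U = 25 + 2*U)
M(108, m(-11, -9)) - 1*177 = (25 + 2*108) - 1*177 = (25 + 216) - 177 = 241 - 177 = 64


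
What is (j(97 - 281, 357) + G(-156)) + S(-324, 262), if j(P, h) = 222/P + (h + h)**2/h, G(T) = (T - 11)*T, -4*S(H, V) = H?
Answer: 2535501/92 ≈ 27560.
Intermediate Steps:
S(H, V) = -H/4
G(T) = T*(-11 + T) (G(T) = (-11 + T)*T = T*(-11 + T))
j(P, h) = 4*h + 222/P (j(P, h) = 222/P + (2*h)**2/h = 222/P + (4*h**2)/h = 222/P + 4*h = 4*h + 222/P)
(j(97 - 281, 357) + G(-156)) + S(-324, 262) = ((4*357 + 222/(97 - 281)) - 156*(-11 - 156)) - 1/4*(-324) = ((1428 + 222/(-184)) - 156*(-167)) + 81 = ((1428 + 222*(-1/184)) + 26052) + 81 = ((1428 - 111/92) + 26052) + 81 = (131265/92 + 26052) + 81 = 2528049/92 + 81 = 2535501/92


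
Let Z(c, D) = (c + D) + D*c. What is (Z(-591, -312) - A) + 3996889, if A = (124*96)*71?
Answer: 3335194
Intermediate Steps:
Z(c, D) = D + c + D*c (Z(c, D) = (D + c) + D*c = D + c + D*c)
A = 845184 (A = 11904*71 = 845184)
(Z(-591, -312) - A) + 3996889 = ((-312 - 591 - 312*(-591)) - 1*845184) + 3996889 = ((-312 - 591 + 184392) - 845184) + 3996889 = (183489 - 845184) + 3996889 = -661695 + 3996889 = 3335194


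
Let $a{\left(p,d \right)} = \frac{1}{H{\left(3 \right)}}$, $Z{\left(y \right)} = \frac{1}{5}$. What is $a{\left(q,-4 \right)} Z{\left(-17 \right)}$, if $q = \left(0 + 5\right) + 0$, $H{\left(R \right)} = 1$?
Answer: $\frac{1}{5} \approx 0.2$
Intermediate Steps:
$Z{\left(y \right)} = \frac{1}{5}$
$q = 5$ ($q = 5 + 0 = 5$)
$a{\left(p,d \right)} = 1$ ($a{\left(p,d \right)} = 1^{-1} = 1$)
$a{\left(q,-4 \right)} Z{\left(-17 \right)} = 1 \cdot \frac{1}{5} = \frac{1}{5}$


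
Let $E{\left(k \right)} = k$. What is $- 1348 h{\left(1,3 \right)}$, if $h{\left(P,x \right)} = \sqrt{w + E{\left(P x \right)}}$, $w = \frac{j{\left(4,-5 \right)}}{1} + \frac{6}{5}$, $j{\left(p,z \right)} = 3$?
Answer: $- \frac{8088 \sqrt{5}}{5} \approx -3617.1$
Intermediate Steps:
$w = \frac{21}{5}$ ($w = \frac{3}{1} + \frac{6}{5} = 3 \cdot 1 + 6 \cdot \frac{1}{5} = 3 + \frac{6}{5} = \frac{21}{5} \approx 4.2$)
$h{\left(P,x \right)} = \sqrt{\frac{21}{5} + P x}$
$- 1348 h{\left(1,3 \right)} = - 1348 \frac{\sqrt{105 + 25 \cdot 1 \cdot 3}}{5} = - 1348 \frac{\sqrt{105 + 75}}{5} = - 1348 \frac{\sqrt{180}}{5} = - 1348 \frac{6 \sqrt{5}}{5} = - \frac{8088 \sqrt{5}}{5}$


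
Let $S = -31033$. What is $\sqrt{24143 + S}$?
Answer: $i \sqrt{6890} \approx 83.006 i$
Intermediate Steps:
$\sqrt{24143 + S} = \sqrt{24143 - 31033} = \sqrt{-6890} = i \sqrt{6890}$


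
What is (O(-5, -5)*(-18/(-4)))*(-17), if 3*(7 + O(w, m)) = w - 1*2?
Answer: 714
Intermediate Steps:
O(w, m) = -23/3 + w/3 (O(w, m) = -7 + (w - 1*2)/3 = -7 + (w - 2)/3 = -7 + (-2 + w)/3 = -7 + (-⅔ + w/3) = -23/3 + w/3)
(O(-5, -5)*(-18/(-4)))*(-17) = ((-23/3 + (⅓)*(-5))*(-18/(-4)))*(-17) = ((-23/3 - 5/3)*(-18*(-¼)))*(-17) = -28/3*9/2*(-17) = -42*(-17) = 714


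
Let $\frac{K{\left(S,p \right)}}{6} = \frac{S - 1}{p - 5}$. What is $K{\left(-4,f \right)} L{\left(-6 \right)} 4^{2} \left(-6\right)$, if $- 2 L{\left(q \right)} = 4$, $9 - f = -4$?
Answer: $-720$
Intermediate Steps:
$f = 13$ ($f = 9 - -4 = 9 + 4 = 13$)
$K{\left(S,p \right)} = \frac{6 \left(-1 + S\right)}{-5 + p}$ ($K{\left(S,p \right)} = 6 \frac{S - 1}{p - 5} = 6 \frac{-1 + S}{-5 + p} = \frac{6 \left(-1 + S\right)}{-5 + p}$)
$L{\left(q \right)} = -2$ ($L{\left(q \right)} = \left(- \frac{1}{2}\right) 4 = -2$)
$K{\left(-4,f \right)} L{\left(-6 \right)} 4^{2} \left(-6\right) = \frac{6 \left(-1 - 4\right)}{-5 + 13} \left(-2\right) 4^{2} \left(-6\right) = 6 \cdot \frac{1}{8} \left(-5\right) \left(-2\right) 16 \left(-6\right) = 6 \cdot \frac{1}{8} \left(-5\right) \left(-2\right) \left(-96\right) = \left(- \frac{15}{4}\right) \left(-2\right) \left(-96\right) = \frac{15}{2} \left(-96\right) = -720$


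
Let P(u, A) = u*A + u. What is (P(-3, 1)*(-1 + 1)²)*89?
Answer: 0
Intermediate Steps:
P(u, A) = u + A*u (P(u, A) = A*u + u = u + A*u)
(P(-3, 1)*(-1 + 1)²)*89 = ((-3*(1 + 1))*(-1 + 1)²)*89 = (-3*2*0²)*89 = -6*0*89 = 0*89 = 0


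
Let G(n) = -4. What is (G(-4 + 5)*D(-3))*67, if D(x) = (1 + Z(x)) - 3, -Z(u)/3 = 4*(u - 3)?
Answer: -18760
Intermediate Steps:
Z(u) = 36 - 12*u (Z(u) = -12*(u - 3) = -12*(-3 + u) = -3*(-12 + 4*u) = 36 - 12*u)
D(x) = 34 - 12*x (D(x) = (1 + (36 - 12*x)) - 3 = (37 - 12*x) - 3 = 34 - 12*x)
(G(-4 + 5)*D(-3))*67 = -4*(34 - 12*(-3))*67 = -4*(34 + 36)*67 = -4*70*67 = -280*67 = -18760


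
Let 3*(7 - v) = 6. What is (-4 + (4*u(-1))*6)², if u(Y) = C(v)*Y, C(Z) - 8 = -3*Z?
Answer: 26896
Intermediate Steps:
v = 5 (v = 7 - ⅓*6 = 7 - 2 = 5)
C(Z) = 8 - 3*Z
u(Y) = -7*Y (u(Y) = (8 - 3*5)*Y = (8 - 15)*Y = -7*Y)
(-4 + (4*u(-1))*6)² = (-4 + (4*(-7*(-1)))*6)² = (-4 + (4*7)*6)² = (-4 + 28*6)² = (-4 + 168)² = 164² = 26896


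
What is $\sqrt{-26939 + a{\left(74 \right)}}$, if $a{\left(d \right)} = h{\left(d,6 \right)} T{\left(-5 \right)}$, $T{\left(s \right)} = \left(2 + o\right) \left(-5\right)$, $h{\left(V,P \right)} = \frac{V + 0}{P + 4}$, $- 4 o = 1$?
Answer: $\frac{i \sqrt{108015}}{2} \approx 164.33 i$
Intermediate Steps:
$o = - \frac{1}{4}$ ($o = \left(- \frac{1}{4}\right) 1 = - \frac{1}{4} \approx -0.25$)
$h{\left(V,P \right)} = \frac{V}{4 + P}$
$T{\left(s \right)} = - \frac{35}{4}$ ($T{\left(s \right)} = \left(2 - \frac{1}{4}\right) \left(-5\right) = \frac{7}{4} \left(-5\right) = - \frac{35}{4}$)
$a{\left(d \right)} = - \frac{7 d}{8}$ ($a{\left(d \right)} = \frac{d}{4 + 6} \left(- \frac{35}{4}\right) = \frac{d}{10} \left(- \frac{35}{4}\right) = - \frac{7 d}{8}$)
$\sqrt{-26939 + a{\left(74 \right)}} = \sqrt{-26939 - \frac{259}{4}} = \sqrt{- \frac{108015}{4}} = \frac{i \sqrt{108015}}{2}$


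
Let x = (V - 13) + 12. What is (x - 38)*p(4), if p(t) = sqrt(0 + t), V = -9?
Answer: -96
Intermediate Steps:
p(t) = sqrt(t)
x = -10 (x = (-9 - 13) + 12 = -22 + 12 = -10)
(x - 38)*p(4) = (-10 - 38)*sqrt(4) = -48*2 = -96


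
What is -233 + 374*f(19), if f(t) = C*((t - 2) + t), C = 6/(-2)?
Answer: -40625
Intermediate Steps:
C = -3 (C = 6*(-1/2) = -3)
f(t) = 6 - 6*t (f(t) = -3*((t - 2) + t) = -3*((-2 + t) + t) = -3*(-2 + 2*t) = 6 - 6*t)
-233 + 374*f(19) = -233 + 374*(6 - 6*19) = -233 + 374*(6 - 114) = -233 + 374*(-108) = -233 - 40392 = -40625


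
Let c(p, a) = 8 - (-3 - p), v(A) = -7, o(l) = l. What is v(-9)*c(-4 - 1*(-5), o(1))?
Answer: -84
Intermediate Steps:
c(p, a) = 11 + p (c(p, a) = 8 + (3 + p) = 11 + p)
v(-9)*c(-4 - 1*(-5), o(1)) = -7*(11 + (-4 - 1*(-5))) = -7*(11 + (-4 + 5)) = -7*(11 + 1) = -7*12 = -84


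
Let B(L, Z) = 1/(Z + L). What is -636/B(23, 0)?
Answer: -14628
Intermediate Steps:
B(L, Z) = 1/(L + Z)
-636/B(23, 0) = -636/(1/(23 + 0)) = -636/(1/23) = -636/1/23 = -636*23 = -14628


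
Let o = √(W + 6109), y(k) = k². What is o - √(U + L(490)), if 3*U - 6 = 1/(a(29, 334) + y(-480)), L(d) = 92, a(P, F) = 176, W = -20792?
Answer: -√2811114845889/172932 + I*√14683 ≈ -9.6954 + 121.17*I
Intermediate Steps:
U = 1383457/691728 (U = 2 + 1/(3*(176 + (-480)²)) = 2 + 1/(3*(176 + 230400)) = 2 + (⅓)/230576 = 2 + (⅓)*(1/230576) = 2 + 1/691728 = 1383457/691728 ≈ 2.0000)
o = I*√14683 (o = √(-20792 + 6109) = √(-14683) = I*√14683 ≈ 121.17*I)
o - √(U + L(490)) = I*√14683 - √(1383457/691728 + 92) = I*√14683 - √(65022433/691728) = I*√14683 - √2811114845889/172932 = -√2811114845889/172932 + I*√14683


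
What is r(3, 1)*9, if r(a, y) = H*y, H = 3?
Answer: 27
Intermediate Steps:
r(a, y) = 3*y
r(3, 1)*9 = (3*1)*9 = 3*9 = 27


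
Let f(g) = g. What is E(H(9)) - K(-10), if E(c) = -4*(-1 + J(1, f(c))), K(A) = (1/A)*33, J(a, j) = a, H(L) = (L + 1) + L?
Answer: 33/10 ≈ 3.3000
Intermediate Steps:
H(L) = 1 + 2*L (H(L) = (1 + L) + L = 1 + 2*L)
K(A) = 33/A
E(c) = 0 (E(c) = -4*(-1 + 1) = -4*0 = 0)
E(H(9)) - K(-10) = 0 - 33/(-10) = 0 - 33*(-1)/10 = 0 - 1*(-33/10) = 0 + 33/10 = 33/10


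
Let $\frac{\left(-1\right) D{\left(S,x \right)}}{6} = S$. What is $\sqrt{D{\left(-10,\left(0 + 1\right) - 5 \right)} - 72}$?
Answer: $2 i \sqrt{3} \approx 3.4641 i$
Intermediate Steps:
$D{\left(S,x \right)} = - 6 S$
$\sqrt{D{\left(-10,\left(0 + 1\right) - 5 \right)} - 72} = \sqrt{\left(-6\right) \left(-10\right) - 72} = \sqrt{60 - 72} = \sqrt{-12} = 2 i \sqrt{3}$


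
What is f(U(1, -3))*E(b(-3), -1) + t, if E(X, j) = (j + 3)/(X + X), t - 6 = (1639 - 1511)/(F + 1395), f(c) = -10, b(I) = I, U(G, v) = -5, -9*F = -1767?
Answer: 67412/7161 ≈ 9.4138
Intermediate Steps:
F = 589/3 (F = -⅑*(-1767) = 589/3 ≈ 196.33)
t = 14514/2387 (t = 6 + (1639 - 1511)/(589/3 + 1395) = 6 + 128/(4774/3) = 6 + 128*(3/4774) = 6 + 192/2387 = 14514/2387 ≈ 6.0804)
E(X, j) = (3 + j)/(2*X) (E(X, j) = (3 + j)/((2*X)) = (3 + j)*(1/(2*X)) = (3 + j)/(2*X))
f(U(1, -3))*E(b(-3), -1) + t = -5*(3 - 1)/(-3) + 14514/2387 = -5*(-1)*2/3 + 14514/2387 = -10*(-⅓) + 14514/2387 = 10/3 + 14514/2387 = 67412/7161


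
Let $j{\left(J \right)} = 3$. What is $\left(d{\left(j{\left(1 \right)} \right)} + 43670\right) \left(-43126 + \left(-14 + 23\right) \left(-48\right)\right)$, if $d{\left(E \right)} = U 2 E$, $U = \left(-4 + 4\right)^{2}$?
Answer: $-1902177860$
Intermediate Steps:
$U = 0$ ($U = 0^{2} = 0$)
$d{\left(E \right)} = 0$ ($d{\left(E \right)} = 0 \cdot 2 E = 0 E = 0$)
$\left(d{\left(j{\left(1 \right)} \right)} + 43670\right) \left(-43126 + \left(-14 + 23\right) \left(-48\right)\right) = \left(0 + 43670\right) \left(-43126 + \left(-14 + 23\right) \left(-48\right)\right) = 43670 \left(-43126 + 9 \left(-48\right)\right) = 43670 \left(-43126 - 432\right) = 43670 \left(-43558\right) = -1902177860$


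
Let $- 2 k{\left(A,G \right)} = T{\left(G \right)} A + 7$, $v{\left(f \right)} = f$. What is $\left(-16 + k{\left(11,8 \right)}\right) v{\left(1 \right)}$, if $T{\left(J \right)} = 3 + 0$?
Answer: $-36$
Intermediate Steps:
$T{\left(J \right)} = 3$
$k{\left(A,G \right)} = - \frac{7}{2} - \frac{3 A}{2}$ ($k{\left(A,G \right)} = - \frac{3 A + 7}{2} = - \frac{7 + 3 A}{2} = - \frac{7}{2} - \frac{3 A}{2}$)
$\left(-16 + k{\left(11,8 \right)}\right) v{\left(1 \right)} = \left(-16 - 20\right) 1 = \left(-36\right) 1 = -36$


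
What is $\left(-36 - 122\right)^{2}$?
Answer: $24964$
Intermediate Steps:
$\left(-36 - 122\right)^{2} = \left(-158\right)^{2} = 24964$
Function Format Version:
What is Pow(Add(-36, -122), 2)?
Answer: 24964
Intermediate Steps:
Pow(Add(-36, -122), 2) = Pow(-158, 2) = 24964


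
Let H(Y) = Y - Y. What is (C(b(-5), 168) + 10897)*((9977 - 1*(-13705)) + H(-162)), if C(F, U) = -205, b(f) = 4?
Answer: 253207944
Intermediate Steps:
H(Y) = 0
(C(b(-5), 168) + 10897)*((9977 - 1*(-13705)) + H(-162)) = (-205 + 10897)*((9977 - 1*(-13705)) + 0) = 10692*((9977 + 13705) + 0) = 10692*(23682 + 0) = 10692*23682 = 253207944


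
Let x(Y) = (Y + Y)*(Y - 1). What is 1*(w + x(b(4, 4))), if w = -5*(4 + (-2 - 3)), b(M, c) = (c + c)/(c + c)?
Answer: 5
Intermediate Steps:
b(M, c) = 1 (b(M, c) = (2*c)/((2*c)) = (2*c)*(1/(2*c)) = 1)
x(Y) = 2*Y*(-1 + Y) (x(Y) = (2*Y)*(-1 + Y) = 2*Y*(-1 + Y))
w = 5 (w = -5*(4 - 5) = -5*(-1) = 5)
1*(w + x(b(4, 4))) = 1*(5 + 2*1*(-1 + 1)) = 1*(5 + 2*1*0) = 1*(5 + 0) = 1*5 = 5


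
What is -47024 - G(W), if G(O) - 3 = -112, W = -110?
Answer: -46915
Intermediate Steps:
G(O) = -109 (G(O) = 3 - 112 = -109)
-47024 - G(W) = -47024 - 1*(-109) = -47024 + 109 = -46915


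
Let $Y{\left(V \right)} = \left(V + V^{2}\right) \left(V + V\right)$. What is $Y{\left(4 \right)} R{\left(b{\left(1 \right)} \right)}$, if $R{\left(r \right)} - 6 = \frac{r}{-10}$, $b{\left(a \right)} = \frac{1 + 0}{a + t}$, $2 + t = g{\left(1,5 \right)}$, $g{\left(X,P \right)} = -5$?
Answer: $\frac{2888}{3} \approx 962.67$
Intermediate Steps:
$t = -7$ ($t = -2 - 5 = -7$)
$b{\left(a \right)} = \frac{1}{-7 + a}$ ($b{\left(a \right)} = \frac{1 + 0}{a - 7} = 1 \frac{1}{-7 + a} = \frac{1}{-7 + a}$)
$R{\left(r \right)} = 6 - \frac{r}{10}$ ($R{\left(r \right)} = 6 + \frac{r}{-10} = 6 + r \left(- \frac{1}{10}\right) = 6 - \frac{r}{10}$)
$Y{\left(V \right)} = 2 V \left(V + V^{2}\right)$ ($Y{\left(V \right)} = \left(V + V^{2}\right) 2 V = 2 V \left(V + V^{2}\right)$)
$Y{\left(4 \right)} R{\left(b{\left(1 \right)} \right)} = 2 \cdot 4^{2} \left(1 + 4\right) \left(6 - \frac{1}{10 \left(-7 + 1\right)}\right) = 2 \cdot 16 \cdot 5 \left(6 - \frac{1}{10 \left(-6\right)}\right) = 160 \left(6 - - \frac{1}{60}\right) = 160 \left(6 + \frac{1}{60}\right) = 160 \cdot \frac{361}{60} = \frac{2888}{3}$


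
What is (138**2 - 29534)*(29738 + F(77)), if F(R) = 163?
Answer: -313661490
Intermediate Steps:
(138**2 - 29534)*(29738 + F(77)) = (138**2 - 29534)*(29738 + 163) = (19044 - 29534)*29901 = -10490*29901 = -313661490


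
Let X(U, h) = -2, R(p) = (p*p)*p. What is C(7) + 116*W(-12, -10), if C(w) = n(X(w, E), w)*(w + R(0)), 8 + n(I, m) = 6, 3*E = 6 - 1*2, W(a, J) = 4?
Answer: 450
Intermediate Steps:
R(p) = p³ (R(p) = p²*p = p³)
E = 4/3 (E = (6 - 1*2)/3 = (6 - 2)/3 = (⅓)*4 = 4/3 ≈ 1.3333)
n(I, m) = -2 (n(I, m) = -8 + 6 = -2)
C(w) = -2*w (C(w) = -2*(w + 0³) = -2*(w + 0) = -2*w)
C(7) + 116*W(-12, -10) = -2*7 + 116*4 = -14 + 464 = 450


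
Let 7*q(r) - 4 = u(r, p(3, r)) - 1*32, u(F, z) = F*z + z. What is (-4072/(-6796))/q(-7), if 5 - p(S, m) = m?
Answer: -3563/84950 ≈ -0.041942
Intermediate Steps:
p(S, m) = 5 - m
u(F, z) = z + F*z
q(r) = -4 + (1 + r)*(5 - r)/7 (q(r) = 4/7 + ((5 - r)*(1 + r) - 1*32)/7 = 4/7 + ((1 + r)*(5 - r) - 32)/7 = 4/7 + (-32 + (1 + r)*(5 - r))/7 = 4/7 + (-32/7 + (1 + r)*(5 - r)/7) = -4 + (1 + r)*(5 - r)/7)
(-4072/(-6796))/q(-7) = (-4072/(-6796))/(-23/7 - ⅐*(-7)² + (4/7)*(-7)) = (-4072*(-1/6796))/(-23/7 - ⅐*49 - 4) = 1018/(1699*(-23/7 - 7 - 4)) = 1018/(1699*(-100/7)) = (1018/1699)*(-7/100) = -3563/84950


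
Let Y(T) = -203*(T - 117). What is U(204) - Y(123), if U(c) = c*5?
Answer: 2238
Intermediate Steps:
U(c) = 5*c
Y(T) = 23751 - 203*T (Y(T) = -203*(-117 + T) = 23751 - 203*T)
U(204) - Y(123) = 5*204 - (23751 - 203*123) = 1020 - (23751 - 24969) = 1020 - 1*(-1218) = 1020 + 1218 = 2238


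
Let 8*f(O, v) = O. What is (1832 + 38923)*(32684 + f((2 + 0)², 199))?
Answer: 2664113595/2 ≈ 1.3321e+9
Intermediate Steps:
f(O, v) = O/8
(1832 + 38923)*(32684 + f((2 + 0)², 199)) = (1832 + 38923)*(32684 + (2 + 0)²/8) = 40755*(32684 + (⅛)*2²) = 40755*(32684 + (⅛)*4) = 40755*(32684 + ½) = 40755*(65369/2) = 2664113595/2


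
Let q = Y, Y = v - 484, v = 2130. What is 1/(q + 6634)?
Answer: 1/8280 ≈ 0.00012077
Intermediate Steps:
Y = 1646 (Y = 2130 - 484 = 1646)
q = 1646
1/(q + 6634) = 1/(1646 + 6634) = 1/8280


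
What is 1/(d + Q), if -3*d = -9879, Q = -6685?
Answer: -1/3392 ≈ -0.00029481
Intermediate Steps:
d = 3293 (d = -⅓*(-9879) = 3293)
1/(d + Q) = 1/(3293 - 6685) = 1/(-3392) = -1/3392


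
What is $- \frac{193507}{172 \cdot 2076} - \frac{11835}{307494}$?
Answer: $- \frac{3540454921}{6099860976} \approx -0.58042$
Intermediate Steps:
$- \frac{193507}{172 \cdot 2076} - \frac{11835}{307494} = - \frac{193507}{357072} - \frac{1315}{34166} = - \frac{3540454921}{6099860976}$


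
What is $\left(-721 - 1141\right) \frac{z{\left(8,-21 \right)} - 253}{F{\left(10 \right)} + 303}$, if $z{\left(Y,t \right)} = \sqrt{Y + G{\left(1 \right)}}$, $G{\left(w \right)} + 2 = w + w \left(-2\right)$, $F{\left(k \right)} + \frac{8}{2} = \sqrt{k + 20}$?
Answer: $\frac{1862 \left(253 - \sqrt{5}\right)}{299 + \sqrt{30}} \approx 1533.5$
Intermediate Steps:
$F{\left(k \right)} = -4 + \sqrt{20 + k}$ ($F{\left(k \right)} = -4 + \sqrt{k + 20} = -4 + \sqrt{20 + k}$)
$G{\left(w \right)} = -2 - w$ ($G{\left(w \right)} = -2 + \left(w + w \left(-2\right)\right) = -2 + \left(w - 2 w\right) = -2 - w$)
$z{\left(Y,t \right)} = \sqrt{-3 + Y}$ ($z{\left(Y,t \right)} = \sqrt{Y - 3} = \sqrt{-3 + Y}$)
$\left(-721 - 1141\right) \frac{z{\left(8,-21 \right)} - 253}{F{\left(10 \right)} + 303} = \left(-721 - 1141\right) \frac{\sqrt{-3 + 8} - 253}{\left(-4 + \sqrt{20 + 10}\right) + 303} = - 1862 \frac{\sqrt{5} - 253}{\left(-4 + \sqrt{30}\right) + 303} = - 1862 \frac{-253 + \sqrt{5}}{299 + \sqrt{30}} = - \frac{1862 \left(-253 + \sqrt{5}\right)}{299 + \sqrt{30}}$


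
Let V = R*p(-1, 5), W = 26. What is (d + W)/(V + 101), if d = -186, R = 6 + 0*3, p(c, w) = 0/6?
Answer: -160/101 ≈ -1.5842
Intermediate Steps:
p(c, w) = 0 (p(c, w) = 0*(⅙) = 0)
R = 6 (R = 6 + 0 = 6)
V = 0 (V = 6*0 = 0)
(d + W)/(V + 101) = (-186 + 26)/(0 + 101) = -160/101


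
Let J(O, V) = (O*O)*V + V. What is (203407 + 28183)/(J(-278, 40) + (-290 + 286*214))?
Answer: 115795/1576157 ≈ 0.073467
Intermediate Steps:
J(O, V) = V + V*O² (J(O, V) = O²*V + V = V*O² + V = V + V*O²)
(203407 + 28183)/(J(-278, 40) + (-290 + 286*214)) = (203407 + 28183)/(40*(1 + (-278)²) + (-290 + 286*214)) = 231590/(40*(1 + 77284) + (-290 + 61204)) = 231590/(40*77285 + 60914) = 231590/(3091400 + 60914) = 231590/3152314 = 231590*(1/3152314) = 115795/1576157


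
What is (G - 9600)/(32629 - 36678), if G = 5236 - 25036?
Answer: 29400/4049 ≈ 7.2611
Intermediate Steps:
G = -19800
(G - 9600)/(32629 - 36678) = (-19800 - 9600)/(32629 - 36678) = -29400/(-4049) = -29400*(-1/4049) = 29400/4049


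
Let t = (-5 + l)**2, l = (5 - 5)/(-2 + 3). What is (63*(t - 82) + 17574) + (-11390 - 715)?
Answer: 1878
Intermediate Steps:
l = 0 (l = 0/1 = 0*1 = 0)
t = 25 (t = (-5 + 0)**2 = (-5)**2 = 25)
(63*(t - 82) + 17574) + (-11390 - 715) = (63*(25 - 82) + 17574) + (-11390 - 715) = (63*(-57) + 17574) - 12105 = (-3591 + 17574) - 12105 = 13983 - 12105 = 1878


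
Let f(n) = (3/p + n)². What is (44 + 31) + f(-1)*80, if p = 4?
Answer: 80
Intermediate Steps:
f(n) = (¾ + n)² (f(n) = (3/4 + n)² = (3*(¼) + n)² = (¾ + n)²)
(44 + 31) + f(-1)*80 = (44 + 31) + ((3 + 4*(-1))²/16)*80 = 75 + ((3 - 4)²/16)*80 = 75 + ((1/16)*(-1)²)*80 = 75 + ((1/16)*1)*80 = 75 + (1/16)*80 = 75 + 5 = 80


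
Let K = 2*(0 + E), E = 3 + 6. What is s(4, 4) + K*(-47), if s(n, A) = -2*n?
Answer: -854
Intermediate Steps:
E = 9
K = 18 (K = 2*(0 + 9) = 2*9 = 18)
s(4, 4) + K*(-47) = -2*4 + 18*(-47) = -8 - 846 = -854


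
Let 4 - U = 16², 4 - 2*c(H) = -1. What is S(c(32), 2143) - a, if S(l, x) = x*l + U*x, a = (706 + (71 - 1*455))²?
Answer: -1276725/2 ≈ -6.3836e+5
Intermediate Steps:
c(H) = 5/2 (c(H) = 2 - ½*(-1) = 2 + ½ = 5/2)
a = 103684 (a = (706 + (71 - 455))² = (706 - 384)² = 322² = 103684)
U = -252 (U = 4 - 1*16² = 4 - 1*256 = 4 - 256 = -252)
S(l, x) = -252*x + l*x (S(l, x) = x*l - 252*x = l*x - 252*x = -252*x + l*x)
S(c(32), 2143) - a = 2143*(-252 + 5/2) - 1*103684 = 2143*(-499/2) - 103684 = -1069357/2 - 103684 = -1276725/2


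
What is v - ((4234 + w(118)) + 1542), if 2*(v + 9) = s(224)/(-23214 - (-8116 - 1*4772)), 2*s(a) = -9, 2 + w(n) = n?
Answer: -81244965/13768 ≈ -5901.0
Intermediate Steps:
w(n) = -2 + n
s(a) = -9/2 (s(a) = (1/2)*(-9) = -9/2)
v = -123909/13768 (v = -9 + (-9/(2*(-23214 - (-8116 - 1*4772))))/2 = -9 + (-9/(2*(-23214 - (-8116 - 4772))))/2 = -9 + (-9/(2*(-23214 - 1*(-12888))))/2 = -9 + (-9/(2*(-23214 + 12888)))/2 = -9 + (-9/2/(-10326))/2 = -9 + (-9/2*(-1/10326))/2 = -9 + (1/2)*(3/6884) = -9 + 3/13768 = -123909/13768 ≈ -8.9998)
v - ((4234 + w(118)) + 1542) = -123909/13768 - ((4234 + (-2 + 118)) + 1542) = -123909/13768 - ((4234 + 116) + 1542) = -123909/13768 - (4350 + 1542) = -123909/13768 - 1*5892 = -123909/13768 - 5892 = -81244965/13768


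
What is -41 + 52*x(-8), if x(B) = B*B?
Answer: 3287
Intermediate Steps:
x(B) = B**2
-41 + 52*x(-8) = -41 + 52*(-8)**2 = -41 + 52*64 = -41 + 3328 = 3287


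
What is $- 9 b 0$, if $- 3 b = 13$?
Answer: $0$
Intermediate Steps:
$b = - \frac{13}{3}$ ($b = \left(- \frac{1}{3}\right) 13 = - \frac{13}{3} \approx -4.3333$)
$- 9 b 0 = \left(-9\right) \left(- \frac{13}{3}\right) 0 = 39 \cdot 0 = 0$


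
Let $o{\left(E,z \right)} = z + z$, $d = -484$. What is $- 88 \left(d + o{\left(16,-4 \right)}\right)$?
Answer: $43296$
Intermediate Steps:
$o{\left(E,z \right)} = 2 z$
$- 88 \left(d + o{\left(16,-4 \right)}\right) = - 88 \left(-484 + 2 \left(-4\right)\right) = - 88 \left(-484 - 8\right) = \left(-88\right) \left(-492\right) = 43296$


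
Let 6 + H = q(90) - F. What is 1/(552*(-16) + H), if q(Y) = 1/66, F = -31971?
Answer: 66/1526779 ≈ 4.3228e-5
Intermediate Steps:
q(Y) = 1/66
H = 2109691/66 (H = -6 + (1/66 - 1*(-31971)) = -6 + (1/66 + 31971) = -6 + 2110087/66 = 2109691/66 ≈ 31965.)
1/(552*(-16) + H) = 1/(552*(-16) + 2109691/66) = 1/(-8832 + 2109691/66) = 1/(1526779/66) = 66/1526779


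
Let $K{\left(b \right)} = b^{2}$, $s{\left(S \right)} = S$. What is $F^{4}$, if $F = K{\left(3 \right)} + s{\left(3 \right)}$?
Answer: $20736$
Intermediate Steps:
$F = 12$ ($F = 3^{2} + 3 = 9 + 3 = 12$)
$F^{4} = 12^{4} = 20736$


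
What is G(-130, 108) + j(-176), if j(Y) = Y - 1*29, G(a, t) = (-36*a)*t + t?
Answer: 505343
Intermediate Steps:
G(a, t) = t - 36*a*t (G(a, t) = -36*a*t + t = t - 36*a*t)
j(Y) = -29 + Y (j(Y) = Y - 29 = -29 + Y)
G(-130, 108) + j(-176) = 108*(1 - 36*(-130)) + (-29 - 176) = 108*(1 + 4680) - 205 = 108*4681 - 205 = 505548 - 205 = 505343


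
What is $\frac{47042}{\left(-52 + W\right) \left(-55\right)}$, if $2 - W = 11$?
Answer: $\frac{47042}{3355} \approx 14.021$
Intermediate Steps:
$W = -9$ ($W = 2 - 11 = -9$)
$\frac{47042}{\left(-52 + W\right) \left(-55\right)} = \frac{47042}{\left(-52 - 9\right) \left(-55\right)} = \frac{47042}{\left(-61\right) \left(-55\right)} = \frac{47042}{3355}$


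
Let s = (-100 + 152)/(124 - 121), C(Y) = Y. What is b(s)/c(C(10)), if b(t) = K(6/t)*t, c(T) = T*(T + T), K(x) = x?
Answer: 3/100 ≈ 0.030000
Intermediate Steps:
s = 52/3 ≈ 17.333
c(T) = 2*T² (c(T) = T*(2*T) = 2*T²)
b(t) = 6 (b(t) = (6/t)*t = 6)
b(s)/c(C(10)) = 6/((2*10²)) = 6/((2*100)) = 6/200 = 6*(1/200) = 3/100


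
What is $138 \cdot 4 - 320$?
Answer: $232$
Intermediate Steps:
$138 \cdot 4 - 320 = 552 - 320 = 232$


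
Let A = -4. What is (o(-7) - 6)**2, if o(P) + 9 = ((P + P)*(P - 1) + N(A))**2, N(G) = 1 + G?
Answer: 140801956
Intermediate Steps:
o(P) = -9 + (-3 + 2*P*(-1 + P))**2 (o(P) = -9 + ((P + P)*(P - 1) + (1 - 4))**2 = -9 + ((2*P)*(-1 + P) - 3)**2 = -9 + (2*P*(-1 + P) - 3)**2 = -9 + (-3 + 2*P*(-1 + P))**2)
(o(-7) - 6)**2 = ((-9 + (-3 - 2*(-7) + 2*(-7)**2)**2) - 6)**2 = ((-9 + (-3 + 14 + 2*49)**2) - 6)**2 = ((-9 + (-3 + 14 + 98)**2) - 6)**2 = ((-9 + 109**2) - 6)**2 = ((-9 + 11881) - 6)**2 = (11872 - 6)**2 = 11866**2 = 140801956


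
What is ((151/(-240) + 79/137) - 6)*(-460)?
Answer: 4577161/1644 ≈ 2784.2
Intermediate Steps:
((151/(-240) + 79/137) - 6)*(-460) = ((151*(-1/240) + 79*(1/137)) - 6)*(-460) = ((-151/240 + 79/137) - 6)*(-460) = (-1727/32880 - 6)*(-460) = -199007/32880*(-460) = 4577161/1644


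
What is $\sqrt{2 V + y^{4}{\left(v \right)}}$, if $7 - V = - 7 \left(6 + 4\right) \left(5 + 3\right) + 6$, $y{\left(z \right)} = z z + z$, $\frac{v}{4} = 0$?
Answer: $\sqrt{1122} \approx 33.496$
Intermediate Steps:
$v = 0$ ($v = 4 \cdot 0 = 0$)
$y{\left(z \right)} = z + z^{2}$ ($y{\left(z \right)} = z^{2} + z = z + z^{2}$)
$V = 561$ ($V = 7 - \left(- 7 \left(6 + 4\right) \left(5 + 3\right) + 6\right) = 7 - \left(- 7 \cdot 10 \cdot 8 + 6\right) = 7 - \left(\left(-7\right) 80 + 6\right) = 7 - \left(-560 + 6\right) = 7 - -554 = 7 + 554 = 561$)
$\sqrt{2 V + y^{4}{\left(v \right)}} = \sqrt{2 \cdot 561 + \left(0 \left(1 + 0\right)\right)^{4}} = \sqrt{1122 + \left(0 \cdot 1\right)^{4}} = \sqrt{1122 + 0^{4}} = \sqrt{1122 + 0} = \sqrt{1122}$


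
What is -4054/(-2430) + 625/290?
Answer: 269441/70470 ≈ 3.8235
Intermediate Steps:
-4054/(-2430) + 625/290 = -4054*(-1/2430) + 625*(1/290) = 2027/1215 + 125/58 = 269441/70470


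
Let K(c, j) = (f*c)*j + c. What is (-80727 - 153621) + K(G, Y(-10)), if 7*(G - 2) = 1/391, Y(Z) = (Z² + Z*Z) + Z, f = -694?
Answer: -8467941/17 ≈ -4.9811e+5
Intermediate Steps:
Y(Z) = Z + 2*Z² (Y(Z) = (Z² + Z²) + Z = 2*Z² + Z = Z + 2*Z²)
G = 5475/2737 (G = 2 + (⅐)/391 = 2 + (⅐)*(1/391) = 2 + 1/2737 = 5475/2737 ≈ 2.0004)
K(c, j) = c - 694*c*j (K(c, j) = (-694*c)*j + c = -694*c*j + c = c - 694*c*j)
(-80727 - 153621) + K(G, Y(-10)) = (-80727 - 153621) + 5475*(1 - (-6940)*(1 + 2*(-10)))/2737 = -234348 + 5475*(1 - (-6940)*(1 - 20))/2737 = -234348 + 5475*(1 - (-6940)*(-19))/2737 = -234348 + 5475*(1 - 694*190)/2737 = -234348 + 5475*(1 - 131860)/2737 = -234348 + (5475/2737)*(-131859) = -234348 - 4484025/17 = -8467941/17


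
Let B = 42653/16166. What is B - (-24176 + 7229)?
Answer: 274007855/16166 ≈ 16950.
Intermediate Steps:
B = 42653/16166 (B = 42653*(1/16166) = 42653/16166 ≈ 2.6384)
B - (-24176 + 7229) = 42653/16166 - (-24176 + 7229) = 42653/16166 - 1*(-16947) = 42653/16166 + 16947 = 274007855/16166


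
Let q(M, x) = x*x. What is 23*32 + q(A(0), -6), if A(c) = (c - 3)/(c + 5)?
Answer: 772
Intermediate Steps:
A(c) = (-3 + c)/(5 + c)
q(M, x) = x²
23*32 + q(A(0), -6) = 23*32 + (-6)² = 736 + 36 = 772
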